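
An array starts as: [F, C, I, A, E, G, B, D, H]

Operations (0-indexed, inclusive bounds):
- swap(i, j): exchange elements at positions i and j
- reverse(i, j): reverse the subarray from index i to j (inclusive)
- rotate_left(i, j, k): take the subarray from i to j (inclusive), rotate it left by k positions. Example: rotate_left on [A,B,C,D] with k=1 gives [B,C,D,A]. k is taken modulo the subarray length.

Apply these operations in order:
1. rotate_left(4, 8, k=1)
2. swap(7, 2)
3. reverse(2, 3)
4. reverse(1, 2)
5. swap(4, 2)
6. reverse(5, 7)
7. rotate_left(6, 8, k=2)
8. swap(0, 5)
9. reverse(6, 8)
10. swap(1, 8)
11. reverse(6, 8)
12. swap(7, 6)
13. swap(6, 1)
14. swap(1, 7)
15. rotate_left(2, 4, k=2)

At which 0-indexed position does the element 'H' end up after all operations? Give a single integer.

After 1 (rotate_left(4, 8, k=1)): [F, C, I, A, G, B, D, H, E]
After 2 (swap(7, 2)): [F, C, H, A, G, B, D, I, E]
After 3 (reverse(2, 3)): [F, C, A, H, G, B, D, I, E]
After 4 (reverse(1, 2)): [F, A, C, H, G, B, D, I, E]
After 5 (swap(4, 2)): [F, A, G, H, C, B, D, I, E]
After 6 (reverse(5, 7)): [F, A, G, H, C, I, D, B, E]
After 7 (rotate_left(6, 8, k=2)): [F, A, G, H, C, I, E, D, B]
After 8 (swap(0, 5)): [I, A, G, H, C, F, E, D, B]
After 9 (reverse(6, 8)): [I, A, G, H, C, F, B, D, E]
After 10 (swap(1, 8)): [I, E, G, H, C, F, B, D, A]
After 11 (reverse(6, 8)): [I, E, G, H, C, F, A, D, B]
After 12 (swap(7, 6)): [I, E, G, H, C, F, D, A, B]
After 13 (swap(6, 1)): [I, D, G, H, C, F, E, A, B]
After 14 (swap(1, 7)): [I, A, G, H, C, F, E, D, B]
After 15 (rotate_left(2, 4, k=2)): [I, A, C, G, H, F, E, D, B]

Answer: 4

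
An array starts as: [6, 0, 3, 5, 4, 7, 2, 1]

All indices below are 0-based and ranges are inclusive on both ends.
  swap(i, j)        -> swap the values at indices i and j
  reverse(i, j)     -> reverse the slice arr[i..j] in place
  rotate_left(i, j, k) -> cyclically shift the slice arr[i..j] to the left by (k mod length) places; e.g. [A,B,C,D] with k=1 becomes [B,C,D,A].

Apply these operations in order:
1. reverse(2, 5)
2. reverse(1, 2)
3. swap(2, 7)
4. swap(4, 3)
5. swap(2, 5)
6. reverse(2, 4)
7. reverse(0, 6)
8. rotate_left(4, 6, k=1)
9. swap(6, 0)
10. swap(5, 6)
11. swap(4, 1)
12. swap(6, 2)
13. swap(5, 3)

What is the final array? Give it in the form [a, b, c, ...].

Answer: [4, 7, 6, 2, 1, 5, 3, 0]

Derivation:
After 1 (reverse(2, 5)): [6, 0, 7, 4, 5, 3, 2, 1]
After 2 (reverse(1, 2)): [6, 7, 0, 4, 5, 3, 2, 1]
After 3 (swap(2, 7)): [6, 7, 1, 4, 5, 3, 2, 0]
After 4 (swap(4, 3)): [6, 7, 1, 5, 4, 3, 2, 0]
After 5 (swap(2, 5)): [6, 7, 3, 5, 4, 1, 2, 0]
After 6 (reverse(2, 4)): [6, 7, 4, 5, 3, 1, 2, 0]
After 7 (reverse(0, 6)): [2, 1, 3, 5, 4, 7, 6, 0]
After 8 (rotate_left(4, 6, k=1)): [2, 1, 3, 5, 7, 6, 4, 0]
After 9 (swap(6, 0)): [4, 1, 3, 5, 7, 6, 2, 0]
After 10 (swap(5, 6)): [4, 1, 3, 5, 7, 2, 6, 0]
After 11 (swap(4, 1)): [4, 7, 3, 5, 1, 2, 6, 0]
After 12 (swap(6, 2)): [4, 7, 6, 5, 1, 2, 3, 0]
After 13 (swap(5, 3)): [4, 7, 6, 2, 1, 5, 3, 0]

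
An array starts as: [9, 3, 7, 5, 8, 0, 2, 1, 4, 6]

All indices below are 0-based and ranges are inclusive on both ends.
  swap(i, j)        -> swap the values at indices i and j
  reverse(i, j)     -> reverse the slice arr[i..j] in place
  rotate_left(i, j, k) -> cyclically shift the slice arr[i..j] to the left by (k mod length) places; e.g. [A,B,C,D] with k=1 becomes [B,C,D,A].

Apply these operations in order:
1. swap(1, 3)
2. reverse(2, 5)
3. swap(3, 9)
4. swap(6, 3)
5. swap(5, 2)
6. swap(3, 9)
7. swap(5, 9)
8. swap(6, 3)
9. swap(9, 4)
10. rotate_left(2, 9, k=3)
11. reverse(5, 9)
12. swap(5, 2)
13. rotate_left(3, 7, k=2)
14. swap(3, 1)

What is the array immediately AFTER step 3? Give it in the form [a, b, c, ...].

After 1 (swap(1, 3)): [9, 5, 7, 3, 8, 0, 2, 1, 4, 6]
After 2 (reverse(2, 5)): [9, 5, 0, 8, 3, 7, 2, 1, 4, 6]
After 3 (swap(3, 9)): [9, 5, 0, 6, 3, 7, 2, 1, 4, 8]

Answer: [9, 5, 0, 6, 3, 7, 2, 1, 4, 8]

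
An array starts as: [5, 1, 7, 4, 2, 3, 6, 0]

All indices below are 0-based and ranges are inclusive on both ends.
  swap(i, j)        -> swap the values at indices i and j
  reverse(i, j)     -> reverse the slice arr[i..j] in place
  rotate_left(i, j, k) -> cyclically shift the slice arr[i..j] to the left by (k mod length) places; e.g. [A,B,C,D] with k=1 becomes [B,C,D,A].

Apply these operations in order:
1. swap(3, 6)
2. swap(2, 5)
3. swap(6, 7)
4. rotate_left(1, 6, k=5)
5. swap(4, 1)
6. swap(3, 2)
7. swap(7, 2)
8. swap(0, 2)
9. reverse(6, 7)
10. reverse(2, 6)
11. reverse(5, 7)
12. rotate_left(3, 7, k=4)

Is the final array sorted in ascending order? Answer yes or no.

Answer: no

Derivation:
After 1 (swap(3, 6)): [5, 1, 7, 6, 2, 3, 4, 0]
After 2 (swap(2, 5)): [5, 1, 3, 6, 2, 7, 4, 0]
After 3 (swap(6, 7)): [5, 1, 3, 6, 2, 7, 0, 4]
After 4 (rotate_left(1, 6, k=5)): [5, 0, 1, 3, 6, 2, 7, 4]
After 5 (swap(4, 1)): [5, 6, 1, 3, 0, 2, 7, 4]
After 6 (swap(3, 2)): [5, 6, 3, 1, 0, 2, 7, 4]
After 7 (swap(7, 2)): [5, 6, 4, 1, 0, 2, 7, 3]
After 8 (swap(0, 2)): [4, 6, 5, 1, 0, 2, 7, 3]
After 9 (reverse(6, 7)): [4, 6, 5, 1, 0, 2, 3, 7]
After 10 (reverse(2, 6)): [4, 6, 3, 2, 0, 1, 5, 7]
After 11 (reverse(5, 7)): [4, 6, 3, 2, 0, 7, 5, 1]
After 12 (rotate_left(3, 7, k=4)): [4, 6, 3, 1, 2, 0, 7, 5]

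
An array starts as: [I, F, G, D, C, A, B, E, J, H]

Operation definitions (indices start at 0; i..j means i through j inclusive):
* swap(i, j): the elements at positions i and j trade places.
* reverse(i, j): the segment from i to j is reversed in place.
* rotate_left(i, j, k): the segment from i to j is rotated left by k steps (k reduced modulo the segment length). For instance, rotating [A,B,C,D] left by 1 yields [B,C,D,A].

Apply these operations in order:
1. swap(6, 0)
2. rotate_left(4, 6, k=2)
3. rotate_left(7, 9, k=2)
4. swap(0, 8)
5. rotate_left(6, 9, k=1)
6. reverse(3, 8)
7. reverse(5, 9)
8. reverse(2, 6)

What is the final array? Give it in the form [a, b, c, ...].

After 1 (swap(6, 0)): [B, F, G, D, C, A, I, E, J, H]
After 2 (rotate_left(4, 6, k=2)): [B, F, G, D, I, C, A, E, J, H]
After 3 (rotate_left(7, 9, k=2)): [B, F, G, D, I, C, A, H, E, J]
After 4 (swap(0, 8)): [E, F, G, D, I, C, A, H, B, J]
After 5 (rotate_left(6, 9, k=1)): [E, F, G, D, I, C, H, B, J, A]
After 6 (reverse(3, 8)): [E, F, G, J, B, H, C, I, D, A]
After 7 (reverse(5, 9)): [E, F, G, J, B, A, D, I, C, H]
After 8 (reverse(2, 6)): [E, F, D, A, B, J, G, I, C, H]

Answer: [E, F, D, A, B, J, G, I, C, H]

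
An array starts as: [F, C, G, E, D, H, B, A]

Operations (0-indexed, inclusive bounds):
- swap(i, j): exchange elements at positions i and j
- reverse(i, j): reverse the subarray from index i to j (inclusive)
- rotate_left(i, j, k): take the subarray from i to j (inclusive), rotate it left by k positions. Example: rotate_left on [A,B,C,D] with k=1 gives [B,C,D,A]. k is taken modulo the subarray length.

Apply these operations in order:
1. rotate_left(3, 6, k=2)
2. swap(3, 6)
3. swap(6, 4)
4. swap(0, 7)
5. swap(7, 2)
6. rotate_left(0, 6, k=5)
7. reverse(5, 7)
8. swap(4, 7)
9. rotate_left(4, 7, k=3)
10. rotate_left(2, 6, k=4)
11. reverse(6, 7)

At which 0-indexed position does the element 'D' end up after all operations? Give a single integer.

After 1 (rotate_left(3, 6, k=2)): [F, C, G, H, B, E, D, A]
After 2 (swap(3, 6)): [F, C, G, D, B, E, H, A]
After 3 (swap(6, 4)): [F, C, G, D, H, E, B, A]
After 4 (swap(0, 7)): [A, C, G, D, H, E, B, F]
After 5 (swap(7, 2)): [A, C, F, D, H, E, B, G]
After 6 (rotate_left(0, 6, k=5)): [E, B, A, C, F, D, H, G]
After 7 (reverse(5, 7)): [E, B, A, C, F, G, H, D]
After 8 (swap(4, 7)): [E, B, A, C, D, G, H, F]
After 9 (rotate_left(4, 7, k=3)): [E, B, A, C, F, D, G, H]
After 10 (rotate_left(2, 6, k=4)): [E, B, G, A, C, F, D, H]
After 11 (reverse(6, 7)): [E, B, G, A, C, F, H, D]

Answer: 7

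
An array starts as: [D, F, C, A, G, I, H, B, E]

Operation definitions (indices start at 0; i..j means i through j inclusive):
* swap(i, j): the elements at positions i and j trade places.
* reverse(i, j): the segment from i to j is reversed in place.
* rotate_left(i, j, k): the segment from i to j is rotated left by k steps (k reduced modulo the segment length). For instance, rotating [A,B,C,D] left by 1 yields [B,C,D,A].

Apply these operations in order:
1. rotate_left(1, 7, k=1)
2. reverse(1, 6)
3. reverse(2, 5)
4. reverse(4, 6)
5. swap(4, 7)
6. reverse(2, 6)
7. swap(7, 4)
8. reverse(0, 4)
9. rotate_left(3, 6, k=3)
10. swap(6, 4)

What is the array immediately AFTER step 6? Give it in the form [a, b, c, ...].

Answer: [D, B, I, H, F, G, A, C, E]

Derivation:
After 1 (rotate_left(1, 7, k=1)): [D, C, A, G, I, H, B, F, E]
After 2 (reverse(1, 6)): [D, B, H, I, G, A, C, F, E]
After 3 (reverse(2, 5)): [D, B, A, G, I, H, C, F, E]
After 4 (reverse(4, 6)): [D, B, A, G, C, H, I, F, E]
After 5 (swap(4, 7)): [D, B, A, G, F, H, I, C, E]
After 6 (reverse(2, 6)): [D, B, I, H, F, G, A, C, E]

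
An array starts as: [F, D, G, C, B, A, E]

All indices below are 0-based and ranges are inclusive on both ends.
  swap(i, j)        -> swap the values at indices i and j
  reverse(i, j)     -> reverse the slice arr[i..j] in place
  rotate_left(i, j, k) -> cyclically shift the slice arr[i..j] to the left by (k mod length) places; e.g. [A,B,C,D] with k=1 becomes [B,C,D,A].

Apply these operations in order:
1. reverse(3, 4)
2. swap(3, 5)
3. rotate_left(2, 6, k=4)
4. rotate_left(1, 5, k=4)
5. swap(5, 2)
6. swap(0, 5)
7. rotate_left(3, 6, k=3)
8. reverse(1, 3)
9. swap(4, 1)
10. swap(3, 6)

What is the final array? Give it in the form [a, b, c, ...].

After 1 (reverse(3, 4)): [F, D, G, B, C, A, E]
After 2 (swap(3, 5)): [F, D, G, A, C, B, E]
After 3 (rotate_left(2, 6, k=4)): [F, D, E, G, A, C, B]
After 4 (rotate_left(1, 5, k=4)): [F, C, D, E, G, A, B]
After 5 (swap(5, 2)): [F, C, A, E, G, D, B]
After 6 (swap(0, 5)): [D, C, A, E, G, F, B]
After 7 (rotate_left(3, 6, k=3)): [D, C, A, B, E, G, F]
After 8 (reverse(1, 3)): [D, B, A, C, E, G, F]
After 9 (swap(4, 1)): [D, E, A, C, B, G, F]
After 10 (swap(3, 6)): [D, E, A, F, B, G, C]

Answer: [D, E, A, F, B, G, C]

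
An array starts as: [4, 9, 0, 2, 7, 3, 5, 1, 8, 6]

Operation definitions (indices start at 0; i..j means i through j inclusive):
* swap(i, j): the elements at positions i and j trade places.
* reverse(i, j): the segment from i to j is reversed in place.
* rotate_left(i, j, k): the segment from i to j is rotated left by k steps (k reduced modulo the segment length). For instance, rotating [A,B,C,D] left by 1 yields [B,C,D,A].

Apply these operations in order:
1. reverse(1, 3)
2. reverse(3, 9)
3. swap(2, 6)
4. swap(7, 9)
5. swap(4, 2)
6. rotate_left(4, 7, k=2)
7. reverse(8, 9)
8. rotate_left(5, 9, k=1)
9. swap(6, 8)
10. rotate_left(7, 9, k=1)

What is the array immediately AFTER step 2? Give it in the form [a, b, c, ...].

Answer: [4, 2, 0, 6, 8, 1, 5, 3, 7, 9]

Derivation:
After 1 (reverse(1, 3)): [4, 2, 0, 9, 7, 3, 5, 1, 8, 6]
After 2 (reverse(3, 9)): [4, 2, 0, 6, 8, 1, 5, 3, 7, 9]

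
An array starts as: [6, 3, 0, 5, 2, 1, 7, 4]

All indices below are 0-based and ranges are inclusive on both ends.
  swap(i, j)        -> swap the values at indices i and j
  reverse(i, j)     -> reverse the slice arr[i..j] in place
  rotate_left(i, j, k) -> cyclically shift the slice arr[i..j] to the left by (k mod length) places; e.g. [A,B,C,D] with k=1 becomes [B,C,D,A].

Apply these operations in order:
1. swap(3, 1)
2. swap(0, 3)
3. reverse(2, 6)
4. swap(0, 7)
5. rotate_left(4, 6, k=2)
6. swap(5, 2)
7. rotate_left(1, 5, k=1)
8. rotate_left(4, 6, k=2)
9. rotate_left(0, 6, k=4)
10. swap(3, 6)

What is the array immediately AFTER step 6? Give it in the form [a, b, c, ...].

After 1 (swap(3, 1)): [6, 5, 0, 3, 2, 1, 7, 4]
After 2 (swap(0, 3)): [3, 5, 0, 6, 2, 1, 7, 4]
After 3 (reverse(2, 6)): [3, 5, 7, 1, 2, 6, 0, 4]
After 4 (swap(0, 7)): [4, 5, 7, 1, 2, 6, 0, 3]
After 5 (rotate_left(4, 6, k=2)): [4, 5, 7, 1, 0, 2, 6, 3]
After 6 (swap(5, 2)): [4, 5, 2, 1, 0, 7, 6, 3]

Answer: [4, 5, 2, 1, 0, 7, 6, 3]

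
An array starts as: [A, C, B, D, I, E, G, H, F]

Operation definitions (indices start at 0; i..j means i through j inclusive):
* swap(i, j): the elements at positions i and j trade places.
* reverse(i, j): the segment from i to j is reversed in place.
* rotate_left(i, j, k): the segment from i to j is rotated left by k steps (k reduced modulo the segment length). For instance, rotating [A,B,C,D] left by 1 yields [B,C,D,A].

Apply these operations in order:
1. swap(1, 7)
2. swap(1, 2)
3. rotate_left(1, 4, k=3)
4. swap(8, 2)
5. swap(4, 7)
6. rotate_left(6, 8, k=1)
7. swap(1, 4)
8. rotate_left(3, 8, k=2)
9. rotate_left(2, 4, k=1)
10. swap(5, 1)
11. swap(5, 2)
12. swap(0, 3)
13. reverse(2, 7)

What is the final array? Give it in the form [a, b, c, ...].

Answer: [D, B, H, G, E, F, A, C, I]

Derivation:
After 1 (swap(1, 7)): [A, H, B, D, I, E, G, C, F]
After 2 (swap(1, 2)): [A, B, H, D, I, E, G, C, F]
After 3 (rotate_left(1, 4, k=3)): [A, I, B, H, D, E, G, C, F]
After 4 (swap(8, 2)): [A, I, F, H, D, E, G, C, B]
After 5 (swap(4, 7)): [A, I, F, H, C, E, G, D, B]
After 6 (rotate_left(6, 8, k=1)): [A, I, F, H, C, E, D, B, G]
After 7 (swap(1, 4)): [A, C, F, H, I, E, D, B, G]
After 8 (rotate_left(3, 8, k=2)): [A, C, F, E, D, B, G, H, I]
After 9 (rotate_left(2, 4, k=1)): [A, C, E, D, F, B, G, H, I]
After 10 (swap(5, 1)): [A, B, E, D, F, C, G, H, I]
After 11 (swap(5, 2)): [A, B, C, D, F, E, G, H, I]
After 12 (swap(0, 3)): [D, B, C, A, F, E, G, H, I]
After 13 (reverse(2, 7)): [D, B, H, G, E, F, A, C, I]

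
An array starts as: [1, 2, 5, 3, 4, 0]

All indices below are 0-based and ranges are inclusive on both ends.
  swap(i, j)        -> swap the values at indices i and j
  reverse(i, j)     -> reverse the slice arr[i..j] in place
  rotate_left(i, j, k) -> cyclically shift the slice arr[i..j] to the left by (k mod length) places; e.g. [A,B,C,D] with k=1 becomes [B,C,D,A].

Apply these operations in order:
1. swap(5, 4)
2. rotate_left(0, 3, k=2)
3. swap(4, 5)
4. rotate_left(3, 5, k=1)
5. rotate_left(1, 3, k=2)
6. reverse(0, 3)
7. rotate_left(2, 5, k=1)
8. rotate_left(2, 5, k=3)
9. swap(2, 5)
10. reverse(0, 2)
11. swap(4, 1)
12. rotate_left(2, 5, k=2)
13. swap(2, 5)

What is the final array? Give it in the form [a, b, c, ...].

After 1 (swap(5, 4)): [1, 2, 5, 3, 0, 4]
After 2 (rotate_left(0, 3, k=2)): [5, 3, 1, 2, 0, 4]
After 3 (swap(4, 5)): [5, 3, 1, 2, 4, 0]
After 4 (rotate_left(3, 5, k=1)): [5, 3, 1, 4, 0, 2]
After 5 (rotate_left(1, 3, k=2)): [5, 4, 3, 1, 0, 2]
After 6 (reverse(0, 3)): [1, 3, 4, 5, 0, 2]
After 7 (rotate_left(2, 5, k=1)): [1, 3, 5, 0, 2, 4]
After 8 (rotate_left(2, 5, k=3)): [1, 3, 4, 5, 0, 2]
After 9 (swap(2, 5)): [1, 3, 2, 5, 0, 4]
After 10 (reverse(0, 2)): [2, 3, 1, 5, 0, 4]
After 11 (swap(4, 1)): [2, 0, 1, 5, 3, 4]
After 12 (rotate_left(2, 5, k=2)): [2, 0, 3, 4, 1, 5]
After 13 (swap(2, 5)): [2, 0, 5, 4, 1, 3]

Answer: [2, 0, 5, 4, 1, 3]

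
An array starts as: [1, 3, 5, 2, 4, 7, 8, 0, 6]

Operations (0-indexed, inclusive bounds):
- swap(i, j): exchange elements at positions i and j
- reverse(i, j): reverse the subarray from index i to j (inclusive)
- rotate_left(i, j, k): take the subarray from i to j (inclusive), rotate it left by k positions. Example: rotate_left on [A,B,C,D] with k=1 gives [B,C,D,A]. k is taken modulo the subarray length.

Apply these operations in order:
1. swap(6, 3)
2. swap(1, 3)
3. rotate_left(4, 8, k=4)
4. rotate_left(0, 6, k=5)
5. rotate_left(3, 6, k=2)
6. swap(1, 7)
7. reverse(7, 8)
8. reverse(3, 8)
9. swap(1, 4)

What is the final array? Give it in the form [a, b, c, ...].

After 1 (swap(6, 3)): [1, 3, 5, 8, 4, 7, 2, 0, 6]
After 2 (swap(1, 3)): [1, 8, 5, 3, 4, 7, 2, 0, 6]
After 3 (rotate_left(4, 8, k=4)): [1, 8, 5, 3, 6, 4, 7, 2, 0]
After 4 (rotate_left(0, 6, k=5)): [4, 7, 1, 8, 5, 3, 6, 2, 0]
After 5 (rotate_left(3, 6, k=2)): [4, 7, 1, 3, 6, 8, 5, 2, 0]
After 6 (swap(1, 7)): [4, 2, 1, 3, 6, 8, 5, 7, 0]
After 7 (reverse(7, 8)): [4, 2, 1, 3, 6, 8, 5, 0, 7]
After 8 (reverse(3, 8)): [4, 2, 1, 7, 0, 5, 8, 6, 3]
After 9 (swap(1, 4)): [4, 0, 1, 7, 2, 5, 8, 6, 3]

Answer: [4, 0, 1, 7, 2, 5, 8, 6, 3]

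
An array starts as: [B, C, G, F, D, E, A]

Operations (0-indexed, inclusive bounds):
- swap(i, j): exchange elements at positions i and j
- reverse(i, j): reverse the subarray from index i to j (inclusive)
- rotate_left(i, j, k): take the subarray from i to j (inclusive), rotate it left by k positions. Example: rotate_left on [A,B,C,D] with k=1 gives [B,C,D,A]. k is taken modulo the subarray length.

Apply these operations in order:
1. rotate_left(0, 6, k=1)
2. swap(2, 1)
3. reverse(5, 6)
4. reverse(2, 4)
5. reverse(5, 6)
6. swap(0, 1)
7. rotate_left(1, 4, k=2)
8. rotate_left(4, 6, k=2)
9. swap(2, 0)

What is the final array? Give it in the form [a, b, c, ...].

After 1 (rotate_left(0, 6, k=1)): [C, G, F, D, E, A, B]
After 2 (swap(2, 1)): [C, F, G, D, E, A, B]
After 3 (reverse(5, 6)): [C, F, G, D, E, B, A]
After 4 (reverse(2, 4)): [C, F, E, D, G, B, A]
After 5 (reverse(5, 6)): [C, F, E, D, G, A, B]
After 6 (swap(0, 1)): [F, C, E, D, G, A, B]
After 7 (rotate_left(1, 4, k=2)): [F, D, G, C, E, A, B]
After 8 (rotate_left(4, 6, k=2)): [F, D, G, C, B, E, A]
After 9 (swap(2, 0)): [G, D, F, C, B, E, A]

Answer: [G, D, F, C, B, E, A]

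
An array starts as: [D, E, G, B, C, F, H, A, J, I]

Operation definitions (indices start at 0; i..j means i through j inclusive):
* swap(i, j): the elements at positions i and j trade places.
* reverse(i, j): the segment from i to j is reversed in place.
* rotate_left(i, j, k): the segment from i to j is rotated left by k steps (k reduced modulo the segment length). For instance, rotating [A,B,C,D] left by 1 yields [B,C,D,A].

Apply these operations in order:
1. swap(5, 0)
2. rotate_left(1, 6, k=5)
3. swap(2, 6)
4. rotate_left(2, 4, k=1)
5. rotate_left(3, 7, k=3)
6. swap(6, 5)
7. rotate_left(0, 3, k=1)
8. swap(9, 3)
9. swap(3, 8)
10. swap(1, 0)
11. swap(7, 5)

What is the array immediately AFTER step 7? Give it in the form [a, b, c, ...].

After 1 (swap(5, 0)): [F, E, G, B, C, D, H, A, J, I]
After 2 (rotate_left(1, 6, k=5)): [F, H, E, G, B, C, D, A, J, I]
After 3 (swap(2, 6)): [F, H, D, G, B, C, E, A, J, I]
After 4 (rotate_left(2, 4, k=1)): [F, H, G, B, D, C, E, A, J, I]
After 5 (rotate_left(3, 7, k=3)): [F, H, G, E, A, B, D, C, J, I]
After 6 (swap(6, 5)): [F, H, G, E, A, D, B, C, J, I]
After 7 (rotate_left(0, 3, k=1)): [H, G, E, F, A, D, B, C, J, I]

Answer: [H, G, E, F, A, D, B, C, J, I]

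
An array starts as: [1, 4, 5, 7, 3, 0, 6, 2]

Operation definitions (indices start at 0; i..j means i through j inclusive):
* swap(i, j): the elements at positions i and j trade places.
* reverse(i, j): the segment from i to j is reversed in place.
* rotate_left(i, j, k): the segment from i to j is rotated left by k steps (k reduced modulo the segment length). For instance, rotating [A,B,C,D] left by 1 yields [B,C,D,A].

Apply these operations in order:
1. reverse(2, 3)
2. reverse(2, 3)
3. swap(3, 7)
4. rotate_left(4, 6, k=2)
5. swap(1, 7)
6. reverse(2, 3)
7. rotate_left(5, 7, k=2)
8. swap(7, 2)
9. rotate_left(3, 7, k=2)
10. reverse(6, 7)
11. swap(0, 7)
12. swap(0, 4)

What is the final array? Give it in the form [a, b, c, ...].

Answer: [3, 7, 0, 4, 5, 2, 6, 1]

Derivation:
After 1 (reverse(2, 3)): [1, 4, 7, 5, 3, 0, 6, 2]
After 2 (reverse(2, 3)): [1, 4, 5, 7, 3, 0, 6, 2]
After 3 (swap(3, 7)): [1, 4, 5, 2, 3, 0, 6, 7]
After 4 (rotate_left(4, 6, k=2)): [1, 4, 5, 2, 6, 3, 0, 7]
After 5 (swap(1, 7)): [1, 7, 5, 2, 6, 3, 0, 4]
After 6 (reverse(2, 3)): [1, 7, 2, 5, 6, 3, 0, 4]
After 7 (rotate_left(5, 7, k=2)): [1, 7, 2, 5, 6, 4, 3, 0]
After 8 (swap(7, 2)): [1, 7, 0, 5, 6, 4, 3, 2]
After 9 (rotate_left(3, 7, k=2)): [1, 7, 0, 4, 3, 2, 5, 6]
After 10 (reverse(6, 7)): [1, 7, 0, 4, 3, 2, 6, 5]
After 11 (swap(0, 7)): [5, 7, 0, 4, 3, 2, 6, 1]
After 12 (swap(0, 4)): [3, 7, 0, 4, 5, 2, 6, 1]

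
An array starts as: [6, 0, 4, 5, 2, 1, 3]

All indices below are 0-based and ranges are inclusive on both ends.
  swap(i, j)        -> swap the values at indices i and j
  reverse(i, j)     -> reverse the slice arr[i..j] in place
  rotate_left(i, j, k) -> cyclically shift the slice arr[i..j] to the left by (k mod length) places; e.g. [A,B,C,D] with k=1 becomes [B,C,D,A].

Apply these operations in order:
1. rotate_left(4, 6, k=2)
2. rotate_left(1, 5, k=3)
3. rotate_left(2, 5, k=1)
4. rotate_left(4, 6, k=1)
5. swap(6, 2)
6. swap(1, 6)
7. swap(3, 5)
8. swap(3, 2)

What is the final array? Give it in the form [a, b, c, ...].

After 1 (rotate_left(4, 6, k=2)): [6, 0, 4, 5, 3, 2, 1]
After 2 (rotate_left(1, 5, k=3)): [6, 3, 2, 0, 4, 5, 1]
After 3 (rotate_left(2, 5, k=1)): [6, 3, 0, 4, 5, 2, 1]
After 4 (rotate_left(4, 6, k=1)): [6, 3, 0, 4, 2, 1, 5]
After 5 (swap(6, 2)): [6, 3, 5, 4, 2, 1, 0]
After 6 (swap(1, 6)): [6, 0, 5, 4, 2, 1, 3]
After 7 (swap(3, 5)): [6, 0, 5, 1, 2, 4, 3]
After 8 (swap(3, 2)): [6, 0, 1, 5, 2, 4, 3]

Answer: [6, 0, 1, 5, 2, 4, 3]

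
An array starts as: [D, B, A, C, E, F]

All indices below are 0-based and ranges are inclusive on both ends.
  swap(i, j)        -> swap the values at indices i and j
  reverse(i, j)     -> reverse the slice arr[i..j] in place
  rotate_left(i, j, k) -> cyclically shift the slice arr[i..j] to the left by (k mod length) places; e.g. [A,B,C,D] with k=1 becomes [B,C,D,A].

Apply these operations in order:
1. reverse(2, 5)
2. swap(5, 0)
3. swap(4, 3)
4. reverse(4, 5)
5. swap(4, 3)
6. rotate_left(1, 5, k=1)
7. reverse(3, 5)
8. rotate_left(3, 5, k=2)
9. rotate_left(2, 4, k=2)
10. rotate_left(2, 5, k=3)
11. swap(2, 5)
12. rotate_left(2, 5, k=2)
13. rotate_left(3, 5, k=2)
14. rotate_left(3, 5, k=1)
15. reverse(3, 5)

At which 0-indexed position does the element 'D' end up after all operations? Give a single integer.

Answer: 2

Derivation:
After 1 (reverse(2, 5)): [D, B, F, E, C, A]
After 2 (swap(5, 0)): [A, B, F, E, C, D]
After 3 (swap(4, 3)): [A, B, F, C, E, D]
After 4 (reverse(4, 5)): [A, B, F, C, D, E]
After 5 (swap(4, 3)): [A, B, F, D, C, E]
After 6 (rotate_left(1, 5, k=1)): [A, F, D, C, E, B]
After 7 (reverse(3, 5)): [A, F, D, B, E, C]
After 8 (rotate_left(3, 5, k=2)): [A, F, D, C, B, E]
After 9 (rotate_left(2, 4, k=2)): [A, F, B, D, C, E]
After 10 (rotate_left(2, 5, k=3)): [A, F, E, B, D, C]
After 11 (swap(2, 5)): [A, F, C, B, D, E]
After 12 (rotate_left(2, 5, k=2)): [A, F, D, E, C, B]
After 13 (rotate_left(3, 5, k=2)): [A, F, D, B, E, C]
After 14 (rotate_left(3, 5, k=1)): [A, F, D, E, C, B]
After 15 (reverse(3, 5)): [A, F, D, B, C, E]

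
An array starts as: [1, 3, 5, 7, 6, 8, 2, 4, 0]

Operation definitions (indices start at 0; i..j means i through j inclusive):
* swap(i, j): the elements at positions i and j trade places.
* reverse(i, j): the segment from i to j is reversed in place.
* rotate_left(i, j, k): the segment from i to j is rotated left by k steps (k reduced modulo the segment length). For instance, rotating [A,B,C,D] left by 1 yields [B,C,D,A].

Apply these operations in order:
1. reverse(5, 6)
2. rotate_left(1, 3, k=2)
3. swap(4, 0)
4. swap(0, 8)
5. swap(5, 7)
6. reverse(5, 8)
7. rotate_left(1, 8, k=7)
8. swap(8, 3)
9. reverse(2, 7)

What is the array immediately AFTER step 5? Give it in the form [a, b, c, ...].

After 1 (reverse(5, 6)): [1, 3, 5, 7, 6, 2, 8, 4, 0]
After 2 (rotate_left(1, 3, k=2)): [1, 7, 3, 5, 6, 2, 8, 4, 0]
After 3 (swap(4, 0)): [6, 7, 3, 5, 1, 2, 8, 4, 0]
After 4 (swap(0, 8)): [0, 7, 3, 5, 1, 2, 8, 4, 6]
After 5 (swap(5, 7)): [0, 7, 3, 5, 1, 4, 8, 2, 6]

Answer: [0, 7, 3, 5, 1, 4, 8, 2, 6]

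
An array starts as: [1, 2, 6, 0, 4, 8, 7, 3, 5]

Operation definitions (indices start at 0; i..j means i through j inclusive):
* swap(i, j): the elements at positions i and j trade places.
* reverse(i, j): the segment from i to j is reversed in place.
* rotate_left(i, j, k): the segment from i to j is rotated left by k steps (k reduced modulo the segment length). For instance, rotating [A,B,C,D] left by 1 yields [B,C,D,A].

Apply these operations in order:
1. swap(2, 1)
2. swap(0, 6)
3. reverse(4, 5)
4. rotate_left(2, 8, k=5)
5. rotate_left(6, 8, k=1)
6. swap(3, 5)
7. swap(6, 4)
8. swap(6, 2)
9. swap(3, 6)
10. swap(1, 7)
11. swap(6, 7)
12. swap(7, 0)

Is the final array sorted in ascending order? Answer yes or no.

After 1 (swap(2, 1)): [1, 6, 2, 0, 4, 8, 7, 3, 5]
After 2 (swap(0, 6)): [7, 6, 2, 0, 4, 8, 1, 3, 5]
After 3 (reverse(4, 5)): [7, 6, 2, 0, 8, 4, 1, 3, 5]
After 4 (rotate_left(2, 8, k=5)): [7, 6, 3, 5, 2, 0, 8, 4, 1]
After 5 (rotate_left(6, 8, k=1)): [7, 6, 3, 5, 2, 0, 4, 1, 8]
After 6 (swap(3, 5)): [7, 6, 3, 0, 2, 5, 4, 1, 8]
After 7 (swap(6, 4)): [7, 6, 3, 0, 4, 5, 2, 1, 8]
After 8 (swap(6, 2)): [7, 6, 2, 0, 4, 5, 3, 1, 8]
After 9 (swap(3, 6)): [7, 6, 2, 3, 4, 5, 0, 1, 8]
After 10 (swap(1, 7)): [7, 1, 2, 3, 4, 5, 0, 6, 8]
After 11 (swap(6, 7)): [7, 1, 2, 3, 4, 5, 6, 0, 8]
After 12 (swap(7, 0)): [0, 1, 2, 3, 4, 5, 6, 7, 8]

Answer: yes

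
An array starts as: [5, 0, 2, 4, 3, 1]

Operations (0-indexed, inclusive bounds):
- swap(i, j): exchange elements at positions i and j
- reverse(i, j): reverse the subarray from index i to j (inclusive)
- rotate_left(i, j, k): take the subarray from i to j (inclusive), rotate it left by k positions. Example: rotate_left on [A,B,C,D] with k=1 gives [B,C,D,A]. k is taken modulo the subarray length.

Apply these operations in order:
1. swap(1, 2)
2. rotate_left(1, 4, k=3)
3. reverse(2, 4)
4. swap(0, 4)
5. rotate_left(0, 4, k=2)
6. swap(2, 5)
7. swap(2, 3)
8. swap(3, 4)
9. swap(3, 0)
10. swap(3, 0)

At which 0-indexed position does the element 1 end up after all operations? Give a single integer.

Answer: 4

Derivation:
After 1 (swap(1, 2)): [5, 2, 0, 4, 3, 1]
After 2 (rotate_left(1, 4, k=3)): [5, 3, 2, 0, 4, 1]
After 3 (reverse(2, 4)): [5, 3, 4, 0, 2, 1]
After 4 (swap(0, 4)): [2, 3, 4, 0, 5, 1]
After 5 (rotate_left(0, 4, k=2)): [4, 0, 5, 2, 3, 1]
After 6 (swap(2, 5)): [4, 0, 1, 2, 3, 5]
After 7 (swap(2, 3)): [4, 0, 2, 1, 3, 5]
After 8 (swap(3, 4)): [4, 0, 2, 3, 1, 5]
After 9 (swap(3, 0)): [3, 0, 2, 4, 1, 5]
After 10 (swap(3, 0)): [4, 0, 2, 3, 1, 5]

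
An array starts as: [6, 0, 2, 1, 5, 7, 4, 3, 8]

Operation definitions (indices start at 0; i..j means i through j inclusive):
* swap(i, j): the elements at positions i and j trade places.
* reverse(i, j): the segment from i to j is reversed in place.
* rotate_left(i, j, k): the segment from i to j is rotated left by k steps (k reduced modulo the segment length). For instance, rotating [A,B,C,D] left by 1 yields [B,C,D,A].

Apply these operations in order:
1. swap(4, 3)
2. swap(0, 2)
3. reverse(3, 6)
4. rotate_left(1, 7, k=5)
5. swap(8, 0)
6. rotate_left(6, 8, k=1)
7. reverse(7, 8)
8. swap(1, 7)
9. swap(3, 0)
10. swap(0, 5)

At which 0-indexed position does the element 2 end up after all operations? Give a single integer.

After 1 (swap(4, 3)): [6, 0, 2, 5, 1, 7, 4, 3, 8]
After 2 (swap(0, 2)): [2, 0, 6, 5, 1, 7, 4, 3, 8]
After 3 (reverse(3, 6)): [2, 0, 6, 4, 7, 1, 5, 3, 8]
After 4 (rotate_left(1, 7, k=5)): [2, 5, 3, 0, 6, 4, 7, 1, 8]
After 5 (swap(8, 0)): [8, 5, 3, 0, 6, 4, 7, 1, 2]
After 6 (rotate_left(6, 8, k=1)): [8, 5, 3, 0, 6, 4, 1, 2, 7]
After 7 (reverse(7, 8)): [8, 5, 3, 0, 6, 4, 1, 7, 2]
After 8 (swap(1, 7)): [8, 7, 3, 0, 6, 4, 1, 5, 2]
After 9 (swap(3, 0)): [0, 7, 3, 8, 6, 4, 1, 5, 2]
After 10 (swap(0, 5)): [4, 7, 3, 8, 6, 0, 1, 5, 2]

Answer: 8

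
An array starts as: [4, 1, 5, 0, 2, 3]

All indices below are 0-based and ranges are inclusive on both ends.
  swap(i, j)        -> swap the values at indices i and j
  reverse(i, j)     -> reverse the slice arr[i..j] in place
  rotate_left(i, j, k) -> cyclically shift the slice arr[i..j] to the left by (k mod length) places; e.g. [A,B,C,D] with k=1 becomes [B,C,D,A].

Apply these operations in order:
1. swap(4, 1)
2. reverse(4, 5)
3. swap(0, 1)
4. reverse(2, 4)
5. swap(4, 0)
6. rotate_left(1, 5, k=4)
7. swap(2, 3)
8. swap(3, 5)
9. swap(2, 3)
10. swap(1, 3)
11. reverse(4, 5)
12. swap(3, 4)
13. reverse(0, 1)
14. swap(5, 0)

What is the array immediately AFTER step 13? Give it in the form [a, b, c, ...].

After 1 (swap(4, 1)): [4, 2, 5, 0, 1, 3]
After 2 (reverse(4, 5)): [4, 2, 5, 0, 3, 1]
After 3 (swap(0, 1)): [2, 4, 5, 0, 3, 1]
After 4 (reverse(2, 4)): [2, 4, 3, 0, 5, 1]
After 5 (swap(4, 0)): [5, 4, 3, 0, 2, 1]
After 6 (rotate_left(1, 5, k=4)): [5, 1, 4, 3, 0, 2]
After 7 (swap(2, 3)): [5, 1, 3, 4, 0, 2]
After 8 (swap(3, 5)): [5, 1, 3, 2, 0, 4]
After 9 (swap(2, 3)): [5, 1, 2, 3, 0, 4]
After 10 (swap(1, 3)): [5, 3, 2, 1, 0, 4]
After 11 (reverse(4, 5)): [5, 3, 2, 1, 4, 0]
After 12 (swap(3, 4)): [5, 3, 2, 4, 1, 0]
After 13 (reverse(0, 1)): [3, 5, 2, 4, 1, 0]

Answer: [3, 5, 2, 4, 1, 0]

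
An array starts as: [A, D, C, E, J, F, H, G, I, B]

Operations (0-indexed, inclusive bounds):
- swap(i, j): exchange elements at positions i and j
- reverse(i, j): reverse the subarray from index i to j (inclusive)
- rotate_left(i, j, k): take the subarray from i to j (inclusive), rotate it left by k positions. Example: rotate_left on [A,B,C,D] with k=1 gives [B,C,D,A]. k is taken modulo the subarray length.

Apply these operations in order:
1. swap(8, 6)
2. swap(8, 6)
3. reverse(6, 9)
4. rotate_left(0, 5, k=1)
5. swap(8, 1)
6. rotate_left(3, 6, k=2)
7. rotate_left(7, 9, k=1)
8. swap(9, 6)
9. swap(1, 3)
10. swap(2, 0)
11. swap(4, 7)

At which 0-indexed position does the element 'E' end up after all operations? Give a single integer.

After 1 (swap(8, 6)): [A, D, C, E, J, F, I, G, H, B]
After 2 (swap(8, 6)): [A, D, C, E, J, F, H, G, I, B]
After 3 (reverse(6, 9)): [A, D, C, E, J, F, B, I, G, H]
After 4 (rotate_left(0, 5, k=1)): [D, C, E, J, F, A, B, I, G, H]
After 5 (swap(8, 1)): [D, G, E, J, F, A, B, I, C, H]
After 6 (rotate_left(3, 6, k=2)): [D, G, E, A, B, J, F, I, C, H]
After 7 (rotate_left(7, 9, k=1)): [D, G, E, A, B, J, F, C, H, I]
After 8 (swap(9, 6)): [D, G, E, A, B, J, I, C, H, F]
After 9 (swap(1, 3)): [D, A, E, G, B, J, I, C, H, F]
After 10 (swap(2, 0)): [E, A, D, G, B, J, I, C, H, F]
After 11 (swap(4, 7)): [E, A, D, G, C, J, I, B, H, F]

Answer: 0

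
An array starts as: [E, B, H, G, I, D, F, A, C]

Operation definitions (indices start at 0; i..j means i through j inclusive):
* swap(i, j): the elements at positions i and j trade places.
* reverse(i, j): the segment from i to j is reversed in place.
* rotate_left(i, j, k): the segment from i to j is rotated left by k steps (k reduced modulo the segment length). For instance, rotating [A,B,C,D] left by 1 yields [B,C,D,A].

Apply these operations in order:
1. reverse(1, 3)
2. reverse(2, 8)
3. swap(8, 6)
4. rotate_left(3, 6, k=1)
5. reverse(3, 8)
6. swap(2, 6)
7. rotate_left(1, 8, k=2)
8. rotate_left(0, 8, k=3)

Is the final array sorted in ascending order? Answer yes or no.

Answer: no

Derivation:
After 1 (reverse(1, 3)): [E, G, H, B, I, D, F, A, C]
After 2 (reverse(2, 8)): [E, G, C, A, F, D, I, B, H]
After 3 (swap(8, 6)): [E, G, C, A, F, D, H, B, I]
After 4 (rotate_left(3, 6, k=1)): [E, G, C, F, D, H, A, B, I]
After 5 (reverse(3, 8)): [E, G, C, I, B, A, H, D, F]
After 6 (swap(2, 6)): [E, G, H, I, B, A, C, D, F]
After 7 (rotate_left(1, 8, k=2)): [E, I, B, A, C, D, F, G, H]
After 8 (rotate_left(0, 8, k=3)): [A, C, D, F, G, H, E, I, B]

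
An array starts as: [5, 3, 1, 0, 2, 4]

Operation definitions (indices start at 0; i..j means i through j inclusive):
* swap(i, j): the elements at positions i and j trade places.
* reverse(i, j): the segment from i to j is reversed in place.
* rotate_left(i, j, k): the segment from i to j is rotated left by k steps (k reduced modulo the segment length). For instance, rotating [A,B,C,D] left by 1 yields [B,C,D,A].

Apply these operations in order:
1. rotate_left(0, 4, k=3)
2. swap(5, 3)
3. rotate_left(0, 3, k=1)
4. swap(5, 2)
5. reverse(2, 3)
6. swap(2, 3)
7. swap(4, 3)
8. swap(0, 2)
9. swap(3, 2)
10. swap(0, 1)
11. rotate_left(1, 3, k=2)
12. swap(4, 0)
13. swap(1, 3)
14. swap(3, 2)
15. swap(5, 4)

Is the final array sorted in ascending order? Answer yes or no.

Answer: yes

Derivation:
After 1 (rotate_left(0, 4, k=3)): [0, 2, 5, 3, 1, 4]
After 2 (swap(5, 3)): [0, 2, 5, 4, 1, 3]
After 3 (rotate_left(0, 3, k=1)): [2, 5, 4, 0, 1, 3]
After 4 (swap(5, 2)): [2, 5, 3, 0, 1, 4]
After 5 (reverse(2, 3)): [2, 5, 0, 3, 1, 4]
After 6 (swap(2, 3)): [2, 5, 3, 0, 1, 4]
After 7 (swap(4, 3)): [2, 5, 3, 1, 0, 4]
After 8 (swap(0, 2)): [3, 5, 2, 1, 0, 4]
After 9 (swap(3, 2)): [3, 5, 1, 2, 0, 4]
After 10 (swap(0, 1)): [5, 3, 1, 2, 0, 4]
After 11 (rotate_left(1, 3, k=2)): [5, 2, 3, 1, 0, 4]
After 12 (swap(4, 0)): [0, 2, 3, 1, 5, 4]
After 13 (swap(1, 3)): [0, 1, 3, 2, 5, 4]
After 14 (swap(3, 2)): [0, 1, 2, 3, 5, 4]
After 15 (swap(5, 4)): [0, 1, 2, 3, 4, 5]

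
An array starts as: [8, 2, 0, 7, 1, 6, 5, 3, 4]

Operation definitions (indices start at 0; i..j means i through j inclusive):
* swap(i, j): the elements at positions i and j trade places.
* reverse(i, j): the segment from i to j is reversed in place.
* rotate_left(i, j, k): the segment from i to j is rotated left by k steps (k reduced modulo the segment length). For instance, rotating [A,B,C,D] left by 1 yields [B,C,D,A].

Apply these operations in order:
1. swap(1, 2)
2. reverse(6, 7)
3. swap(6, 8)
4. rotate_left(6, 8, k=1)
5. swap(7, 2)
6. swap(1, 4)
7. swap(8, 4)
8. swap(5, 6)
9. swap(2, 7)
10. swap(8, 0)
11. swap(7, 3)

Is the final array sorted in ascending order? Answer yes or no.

After 1 (swap(1, 2)): [8, 0, 2, 7, 1, 6, 5, 3, 4]
After 2 (reverse(6, 7)): [8, 0, 2, 7, 1, 6, 3, 5, 4]
After 3 (swap(6, 8)): [8, 0, 2, 7, 1, 6, 4, 5, 3]
After 4 (rotate_left(6, 8, k=1)): [8, 0, 2, 7, 1, 6, 5, 3, 4]
After 5 (swap(7, 2)): [8, 0, 3, 7, 1, 6, 5, 2, 4]
After 6 (swap(1, 4)): [8, 1, 3, 7, 0, 6, 5, 2, 4]
After 7 (swap(8, 4)): [8, 1, 3, 7, 4, 6, 5, 2, 0]
After 8 (swap(5, 6)): [8, 1, 3, 7, 4, 5, 6, 2, 0]
After 9 (swap(2, 7)): [8, 1, 2, 7, 4, 5, 6, 3, 0]
After 10 (swap(8, 0)): [0, 1, 2, 7, 4, 5, 6, 3, 8]
After 11 (swap(7, 3)): [0, 1, 2, 3, 4, 5, 6, 7, 8]

Answer: yes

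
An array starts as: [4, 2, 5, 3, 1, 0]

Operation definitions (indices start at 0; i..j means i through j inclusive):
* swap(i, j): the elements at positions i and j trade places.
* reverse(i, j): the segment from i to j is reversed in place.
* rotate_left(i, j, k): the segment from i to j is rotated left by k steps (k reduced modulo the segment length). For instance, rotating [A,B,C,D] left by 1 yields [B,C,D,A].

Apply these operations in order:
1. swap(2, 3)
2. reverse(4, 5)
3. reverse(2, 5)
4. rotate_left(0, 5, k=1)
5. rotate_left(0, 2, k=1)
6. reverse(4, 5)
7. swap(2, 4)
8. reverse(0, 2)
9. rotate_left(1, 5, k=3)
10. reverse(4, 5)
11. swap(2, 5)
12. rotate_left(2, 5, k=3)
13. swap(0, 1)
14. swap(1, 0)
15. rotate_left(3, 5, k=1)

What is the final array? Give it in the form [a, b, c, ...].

Answer: [4, 2, 3, 0, 5, 1]

Derivation:
After 1 (swap(2, 3)): [4, 2, 3, 5, 1, 0]
After 2 (reverse(4, 5)): [4, 2, 3, 5, 0, 1]
After 3 (reverse(2, 5)): [4, 2, 1, 0, 5, 3]
After 4 (rotate_left(0, 5, k=1)): [2, 1, 0, 5, 3, 4]
After 5 (rotate_left(0, 2, k=1)): [1, 0, 2, 5, 3, 4]
After 6 (reverse(4, 5)): [1, 0, 2, 5, 4, 3]
After 7 (swap(2, 4)): [1, 0, 4, 5, 2, 3]
After 8 (reverse(0, 2)): [4, 0, 1, 5, 2, 3]
After 9 (rotate_left(1, 5, k=3)): [4, 2, 3, 0, 1, 5]
After 10 (reverse(4, 5)): [4, 2, 3, 0, 5, 1]
After 11 (swap(2, 5)): [4, 2, 1, 0, 5, 3]
After 12 (rotate_left(2, 5, k=3)): [4, 2, 3, 1, 0, 5]
After 13 (swap(0, 1)): [2, 4, 3, 1, 0, 5]
After 14 (swap(1, 0)): [4, 2, 3, 1, 0, 5]
After 15 (rotate_left(3, 5, k=1)): [4, 2, 3, 0, 5, 1]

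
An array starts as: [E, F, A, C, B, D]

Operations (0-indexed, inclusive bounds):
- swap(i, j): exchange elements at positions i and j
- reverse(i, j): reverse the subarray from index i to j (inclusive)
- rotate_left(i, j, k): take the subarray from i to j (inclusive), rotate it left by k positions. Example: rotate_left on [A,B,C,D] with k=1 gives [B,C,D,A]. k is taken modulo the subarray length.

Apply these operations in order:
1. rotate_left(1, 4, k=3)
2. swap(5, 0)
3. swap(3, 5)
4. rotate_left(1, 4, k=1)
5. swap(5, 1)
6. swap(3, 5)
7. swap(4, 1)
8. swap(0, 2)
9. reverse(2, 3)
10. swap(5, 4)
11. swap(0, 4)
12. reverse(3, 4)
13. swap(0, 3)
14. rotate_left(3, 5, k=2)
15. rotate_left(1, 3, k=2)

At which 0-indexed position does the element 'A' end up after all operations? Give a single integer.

Answer: 1

Derivation:
After 1 (rotate_left(1, 4, k=3)): [E, B, F, A, C, D]
After 2 (swap(5, 0)): [D, B, F, A, C, E]
After 3 (swap(3, 5)): [D, B, F, E, C, A]
After 4 (rotate_left(1, 4, k=1)): [D, F, E, C, B, A]
After 5 (swap(5, 1)): [D, A, E, C, B, F]
After 6 (swap(3, 5)): [D, A, E, F, B, C]
After 7 (swap(4, 1)): [D, B, E, F, A, C]
After 8 (swap(0, 2)): [E, B, D, F, A, C]
After 9 (reverse(2, 3)): [E, B, F, D, A, C]
After 10 (swap(5, 4)): [E, B, F, D, C, A]
After 11 (swap(0, 4)): [C, B, F, D, E, A]
After 12 (reverse(3, 4)): [C, B, F, E, D, A]
After 13 (swap(0, 3)): [E, B, F, C, D, A]
After 14 (rotate_left(3, 5, k=2)): [E, B, F, A, C, D]
After 15 (rotate_left(1, 3, k=2)): [E, A, B, F, C, D]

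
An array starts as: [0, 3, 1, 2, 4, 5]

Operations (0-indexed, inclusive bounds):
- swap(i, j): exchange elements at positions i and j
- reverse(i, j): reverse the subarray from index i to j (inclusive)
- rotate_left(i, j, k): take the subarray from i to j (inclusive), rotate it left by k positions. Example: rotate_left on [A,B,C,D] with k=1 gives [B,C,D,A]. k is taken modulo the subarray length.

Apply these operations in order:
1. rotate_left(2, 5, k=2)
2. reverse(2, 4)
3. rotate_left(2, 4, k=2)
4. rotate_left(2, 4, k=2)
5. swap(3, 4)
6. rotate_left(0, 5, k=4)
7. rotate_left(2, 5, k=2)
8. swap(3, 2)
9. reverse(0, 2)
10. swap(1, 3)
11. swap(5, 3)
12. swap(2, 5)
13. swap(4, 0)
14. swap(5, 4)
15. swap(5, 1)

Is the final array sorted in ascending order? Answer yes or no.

After 1 (rotate_left(2, 5, k=2)): [0, 3, 4, 5, 1, 2]
After 2 (reverse(2, 4)): [0, 3, 1, 5, 4, 2]
After 3 (rotate_left(2, 4, k=2)): [0, 3, 4, 1, 5, 2]
After 4 (rotate_left(2, 4, k=2)): [0, 3, 5, 4, 1, 2]
After 5 (swap(3, 4)): [0, 3, 5, 1, 4, 2]
After 6 (rotate_left(0, 5, k=4)): [4, 2, 0, 3, 5, 1]
After 7 (rotate_left(2, 5, k=2)): [4, 2, 5, 1, 0, 3]
After 8 (swap(3, 2)): [4, 2, 1, 5, 0, 3]
After 9 (reverse(0, 2)): [1, 2, 4, 5, 0, 3]
After 10 (swap(1, 3)): [1, 5, 4, 2, 0, 3]
After 11 (swap(5, 3)): [1, 5, 4, 3, 0, 2]
After 12 (swap(2, 5)): [1, 5, 2, 3, 0, 4]
After 13 (swap(4, 0)): [0, 5, 2, 3, 1, 4]
After 14 (swap(5, 4)): [0, 5, 2, 3, 4, 1]
After 15 (swap(5, 1)): [0, 1, 2, 3, 4, 5]

Answer: yes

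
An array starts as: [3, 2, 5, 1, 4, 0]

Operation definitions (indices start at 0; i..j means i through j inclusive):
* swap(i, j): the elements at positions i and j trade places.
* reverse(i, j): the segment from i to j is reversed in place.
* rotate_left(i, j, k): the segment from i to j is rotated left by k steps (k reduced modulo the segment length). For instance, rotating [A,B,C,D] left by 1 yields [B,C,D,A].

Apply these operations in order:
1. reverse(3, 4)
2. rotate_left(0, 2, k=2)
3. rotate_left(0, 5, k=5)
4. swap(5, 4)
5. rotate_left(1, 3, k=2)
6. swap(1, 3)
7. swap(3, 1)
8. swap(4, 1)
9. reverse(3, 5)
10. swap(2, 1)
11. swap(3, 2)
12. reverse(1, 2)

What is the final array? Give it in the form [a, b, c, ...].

After 1 (reverse(3, 4)): [3, 2, 5, 4, 1, 0]
After 2 (rotate_left(0, 2, k=2)): [5, 3, 2, 4, 1, 0]
After 3 (rotate_left(0, 5, k=5)): [0, 5, 3, 2, 4, 1]
After 4 (swap(5, 4)): [0, 5, 3, 2, 1, 4]
After 5 (rotate_left(1, 3, k=2)): [0, 2, 5, 3, 1, 4]
After 6 (swap(1, 3)): [0, 3, 5, 2, 1, 4]
After 7 (swap(3, 1)): [0, 2, 5, 3, 1, 4]
After 8 (swap(4, 1)): [0, 1, 5, 3, 2, 4]
After 9 (reverse(3, 5)): [0, 1, 5, 4, 2, 3]
After 10 (swap(2, 1)): [0, 5, 1, 4, 2, 3]
After 11 (swap(3, 2)): [0, 5, 4, 1, 2, 3]
After 12 (reverse(1, 2)): [0, 4, 5, 1, 2, 3]

Answer: [0, 4, 5, 1, 2, 3]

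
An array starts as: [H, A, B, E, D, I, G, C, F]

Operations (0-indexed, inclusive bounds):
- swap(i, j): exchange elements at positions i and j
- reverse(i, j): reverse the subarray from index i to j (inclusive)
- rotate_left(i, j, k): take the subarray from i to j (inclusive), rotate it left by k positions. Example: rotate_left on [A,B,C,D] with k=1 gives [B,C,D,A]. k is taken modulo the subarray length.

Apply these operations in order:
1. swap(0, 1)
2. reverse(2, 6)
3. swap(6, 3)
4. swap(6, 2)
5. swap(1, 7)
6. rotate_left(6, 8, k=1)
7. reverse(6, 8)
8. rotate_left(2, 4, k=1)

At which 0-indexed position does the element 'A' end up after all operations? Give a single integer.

Answer: 0

Derivation:
After 1 (swap(0, 1)): [A, H, B, E, D, I, G, C, F]
After 2 (reverse(2, 6)): [A, H, G, I, D, E, B, C, F]
After 3 (swap(6, 3)): [A, H, G, B, D, E, I, C, F]
After 4 (swap(6, 2)): [A, H, I, B, D, E, G, C, F]
After 5 (swap(1, 7)): [A, C, I, B, D, E, G, H, F]
After 6 (rotate_left(6, 8, k=1)): [A, C, I, B, D, E, H, F, G]
After 7 (reverse(6, 8)): [A, C, I, B, D, E, G, F, H]
After 8 (rotate_left(2, 4, k=1)): [A, C, B, D, I, E, G, F, H]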